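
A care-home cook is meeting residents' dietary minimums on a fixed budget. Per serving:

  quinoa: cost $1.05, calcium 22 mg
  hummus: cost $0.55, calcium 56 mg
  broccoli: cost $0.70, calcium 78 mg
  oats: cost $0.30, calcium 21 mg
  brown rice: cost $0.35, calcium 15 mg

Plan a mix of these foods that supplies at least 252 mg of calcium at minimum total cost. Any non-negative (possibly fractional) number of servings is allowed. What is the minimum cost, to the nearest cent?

Cost per mg of calcium: broccoli $0.0090, hummus $0.0098, oats $0.0143, brown rice $0.0233, quinoa $0.0477.
With no serving limits, use only broccoli: 252 mg / 78 mg = 3.231 servings × $0.70 = $2.26.

$2.26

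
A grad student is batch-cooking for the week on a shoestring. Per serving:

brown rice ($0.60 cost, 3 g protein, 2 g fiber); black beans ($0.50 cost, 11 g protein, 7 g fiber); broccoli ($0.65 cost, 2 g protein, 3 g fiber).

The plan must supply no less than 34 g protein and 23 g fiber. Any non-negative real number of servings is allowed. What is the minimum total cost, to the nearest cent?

An LP optimum is at a vertex; with two nutrient constraints at most two foods are used. Check each candidate.
brown rice only: max(34/3, 23/2) = 11.5 servings → $6.90.
black beans only: max(34/11, 23/7) = 3.286 servings → $1.64.
broccoli only: max(34/2, 23/3) = 17 servings → $11.05.
brown rice + black beans: the both-tight solution has a negative serving — not a feasible corner.
brown rice + broccoli with both tight: 11.2 servings and 0.2 servings → $6.85.
black beans + broccoli with both tight: 2.947 servings and 0.7895 servings → $1.99.
So the least-cost plan costs $1.64.

$1.64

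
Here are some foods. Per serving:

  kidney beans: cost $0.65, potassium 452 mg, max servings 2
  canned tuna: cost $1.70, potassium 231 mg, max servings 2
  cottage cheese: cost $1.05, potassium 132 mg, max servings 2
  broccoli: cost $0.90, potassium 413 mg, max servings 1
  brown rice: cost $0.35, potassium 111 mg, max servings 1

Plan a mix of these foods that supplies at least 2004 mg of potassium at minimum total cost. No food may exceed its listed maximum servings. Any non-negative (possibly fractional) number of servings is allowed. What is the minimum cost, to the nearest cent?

Cost per mg of potassium: kidney beans $0.0014, broccoli $0.0022, brown rice $0.0032, canned tuna $0.0074, cottage cheese $0.0080.
Take 2 servings of kidney beans: +904.0 mg potassium for $1.30 (total $1.30, still need 1100.0 mg).
Take 1 serving of broccoli: +413.0 mg potassium for $0.90 (total $2.20, still need 687.0 mg).
Take 1 serving of brown rice: +111.0 mg potassium for $0.35 (total $2.55, still need 576.0 mg).
Take 2 servings of canned tuna: +462.0 mg potassium for $3.40 (total $5.95, still need 114.0 mg).
Take 0.8636 servings of cottage cheese: +114.0 mg potassium for $0.91 (total $6.86, still need 0.0 mg).
Greedy by cheapest-per-mg is optimal for a single linear constraint, so the minimum cost is $6.86.

$6.86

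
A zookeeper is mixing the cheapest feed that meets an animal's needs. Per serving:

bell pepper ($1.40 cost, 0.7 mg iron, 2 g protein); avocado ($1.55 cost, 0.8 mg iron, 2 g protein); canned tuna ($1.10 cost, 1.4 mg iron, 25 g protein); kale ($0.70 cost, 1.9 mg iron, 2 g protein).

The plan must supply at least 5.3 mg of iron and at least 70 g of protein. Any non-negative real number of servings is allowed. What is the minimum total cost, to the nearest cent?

bell pepper only: max(5.3/0.7, 70/2) = 35 servings → $49.00.
avocado only: max(5.3/0.8, 70/2) = 35 servings → $54.25.
canned tuna only: max(5.3/1.4, 70/25) = 3.786 servings → $4.16.
kale only: max(5.3/1.9, 70/2) = 35 servings → $24.50.
bell pepper + avocado with both targets exact would need a negative amount; discard.
bell pepper + canned tuna with both tight: 2.347 servings and 2.612 servings → $6.16.
bell pepper + kale: the both-tight solution has a negative serving — not a feasible corner.
avocado + canned tuna with both tight: 2.006 servings and 2.64 servings → $6.01.
avocado + kale with both targets exact would need a negative amount; discard.
canned tuna + kale with both tight: 2.738 servings and 0.7718 servings → $3.55.
So the least-cost plan costs $3.55.

$3.55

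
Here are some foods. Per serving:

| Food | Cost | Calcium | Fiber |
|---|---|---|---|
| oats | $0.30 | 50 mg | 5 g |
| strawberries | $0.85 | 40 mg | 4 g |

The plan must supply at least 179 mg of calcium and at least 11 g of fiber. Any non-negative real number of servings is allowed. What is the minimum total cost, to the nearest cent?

Two binding constraints pin down two serving amounts, so the optimal mix uses at most two foods. The candidates are each food alone (scaled to the tighter of calcium/fiber) and each pair with both constraints tight.
oats only: max(179/50, 11/5) = 3.58 servings → $1.07.
strawberries only: max(179/40, 11/4) = 4.475 servings → $3.80.
oats + strawberries (both tight): parallel constraints — no distinct corner.
So the least-cost plan costs $1.07.

$1.07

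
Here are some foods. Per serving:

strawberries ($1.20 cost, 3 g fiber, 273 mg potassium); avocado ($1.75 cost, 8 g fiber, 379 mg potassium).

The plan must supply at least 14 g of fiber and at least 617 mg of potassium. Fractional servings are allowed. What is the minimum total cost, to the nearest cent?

$3.06

strawberries only: max(14/3, 617/273) = 4.667 servings → $5.60.
avocado only: max(14/8, 617/379) = 1.75 servings → $3.06.
strawberries + avocado with both targets exact would need a negative amount; discard.
Cheapest feasible corner: $3.06.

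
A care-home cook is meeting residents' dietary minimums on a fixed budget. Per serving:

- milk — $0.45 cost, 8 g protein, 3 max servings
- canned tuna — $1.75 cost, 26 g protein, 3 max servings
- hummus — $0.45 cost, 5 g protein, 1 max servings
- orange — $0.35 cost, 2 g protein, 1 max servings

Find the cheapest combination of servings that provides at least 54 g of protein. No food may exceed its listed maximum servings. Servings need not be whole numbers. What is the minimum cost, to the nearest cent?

Cost per g of protein: milk $0.0563, canned tuna $0.0673, hummus $0.0900, orange $0.1750.
Take 3 servings of milk: +24.0 g protein for $1.35 (total $1.35, still need 30.0 g).
Take 1.154 servings of canned tuna: +30.0 g protein for $2.02 (total $3.37, still need 0.0 g).
Filling from the cheapest source first is optimal under one linear minimum: $3.37.

$3.37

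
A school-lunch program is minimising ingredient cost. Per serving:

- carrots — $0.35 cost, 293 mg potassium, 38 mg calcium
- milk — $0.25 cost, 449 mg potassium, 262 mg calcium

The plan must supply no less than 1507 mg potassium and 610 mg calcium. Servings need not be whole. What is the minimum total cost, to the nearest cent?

With two linear requirements the optimum uses one or two foods; enumerate the corners.
carrots only: max(1507/293, 610/38) = 16.05 servings → $5.62.
milk only: max(1507/449, 610/262) = 3.356 servings → $0.84.
carrots + milk with both tight: 2.026 servings and 2.034 servings → $1.22.
So the least-cost plan costs $0.84.

$0.84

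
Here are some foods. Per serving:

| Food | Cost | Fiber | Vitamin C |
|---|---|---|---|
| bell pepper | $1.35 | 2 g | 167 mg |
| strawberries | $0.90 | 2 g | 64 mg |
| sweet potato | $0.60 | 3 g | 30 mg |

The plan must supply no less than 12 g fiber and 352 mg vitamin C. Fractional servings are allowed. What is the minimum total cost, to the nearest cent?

Compare the cost at each extreme point of the feasible region.
bell pepper only: max(12/2, 352/167) = 6 servings → $8.10.
strawberries only: max(12/2, 352/64) = 6 servings → $5.40.
sweet potato only: max(12/3, 352/30) = 11.73 servings → $7.04.
bell pepper + strawberries with both targets exact would need a negative amount; discard.
bell pepper + sweet potato with both tight: 1.578 servings and 2.948 servings → $3.90.
strawberries + sweet potato with both tight: 5.273 servings and 0.4848 servings → $5.04.
So the least-cost plan costs $3.90.

$3.90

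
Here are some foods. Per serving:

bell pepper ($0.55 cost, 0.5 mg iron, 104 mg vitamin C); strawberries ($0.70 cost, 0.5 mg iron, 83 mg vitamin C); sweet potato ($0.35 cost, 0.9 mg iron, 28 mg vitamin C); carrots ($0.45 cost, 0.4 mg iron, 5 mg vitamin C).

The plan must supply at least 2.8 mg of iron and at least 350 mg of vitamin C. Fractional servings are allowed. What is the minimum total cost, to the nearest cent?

An LP optimum is at a vertex; with two nutrient constraints at most two foods are used. Check each candidate.
bell pepper only: max(2.8/0.5, 350/104) = 5.6 servings → $3.08.
strawberries only: max(2.8/0.5, 350/83) = 5.6 servings → $3.92.
sweet potato only: max(2.8/0.9, 350/28) = 12.5 servings → $4.38.
carrots only: max(2.8/0.4, 350/5) = 70 servings → $31.50.
bell pepper + strawberries: the both-tight solution has a negative serving — not a feasible corner.
bell pepper + sweet potato with both tight: 2.972 servings and 1.46 servings → $2.15.
bell pepper + carrots with both tight: 3.223 servings and 2.972 servings → $3.11.
strawberries + sweet potato with both tight: 3.898 servings and 0.9456 servings → $3.06.
strawberries + carrots with both tight: 4.104 servings and 1.87 servings → $3.71.
sweet potato + carrots: the both-tight solution has a negative serving — not a feasible corner.
Cheapest feasible corner: $2.15.

$2.15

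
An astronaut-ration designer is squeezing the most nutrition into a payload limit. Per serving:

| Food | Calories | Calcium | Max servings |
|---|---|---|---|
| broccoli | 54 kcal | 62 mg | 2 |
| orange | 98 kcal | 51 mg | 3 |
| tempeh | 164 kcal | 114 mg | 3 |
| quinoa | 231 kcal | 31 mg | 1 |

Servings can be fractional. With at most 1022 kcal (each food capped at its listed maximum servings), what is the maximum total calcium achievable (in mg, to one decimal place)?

Calcium per kcal: broccoli 1.148, tempeh 0.6951, orange 0.5204, quinoa 0.1342.
Take 2 servings of broccoli: uses 108 kcal, +124.0 mg calcium (running total 124.0 mg).
Take 3 servings of tempeh: uses 492 kcal, +342.0 mg calcium (running total 466.0 mg).
Take 3 servings of orange: uses 294 kcal, +153.0 mg calcium (running total 619.0 mg).
Take 0.5541 servings of quinoa: uses 128 kcal, +17.2 mg calcium (running total 636.2 mg).
Filling greedily by calcium-per-kcal is optimal for one linear limit, giving 636.2 mg.

636.2 mg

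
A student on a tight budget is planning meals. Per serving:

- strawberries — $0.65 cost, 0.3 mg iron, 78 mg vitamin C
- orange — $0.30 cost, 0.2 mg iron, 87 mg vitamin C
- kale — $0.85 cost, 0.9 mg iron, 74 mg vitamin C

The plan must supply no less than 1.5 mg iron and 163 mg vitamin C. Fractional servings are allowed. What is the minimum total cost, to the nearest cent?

$1.48

Check every corner: each single food scaled to meet both minima, and each pair solved so both constraints bind.
strawberries only: max(1.5/0.3, 163/78) = 5 servings → $3.25.
orange only: max(1.5/0.2, 163/87) = 7.5 servings → $2.25.
kale only: max(1.5/0.9, 163/74) = 2.203 servings → $1.87.
strawberries + orange with both targets exact would need a negative amount; discard.
strawberries + kale with both tight: 0.7438 servings and 1.419 servings → $1.69.
orange + kale with both tight: 0.5622 servings and 1.542 servings → $1.48.
The minimum over all feasible corners is $1.48.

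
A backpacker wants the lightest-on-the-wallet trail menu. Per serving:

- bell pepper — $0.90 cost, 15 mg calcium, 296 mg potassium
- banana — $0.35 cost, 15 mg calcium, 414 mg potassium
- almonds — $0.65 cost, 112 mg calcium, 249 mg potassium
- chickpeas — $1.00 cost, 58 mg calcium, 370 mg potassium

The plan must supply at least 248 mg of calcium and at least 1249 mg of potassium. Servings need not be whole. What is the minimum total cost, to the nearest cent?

$1.92

Minimising a linear cost over {calcium ≥ 248, potassium ≥ 1249, servings ≥ 0} — the optimum is at a vertex, using one or two foods.
bell pepper only: max(248/15, 1249/296) = 16.53 servings → $14.88.
banana only: max(248/15, 1249/414) = 16.53 servings → $5.79.
almonds only: max(248/112, 1249/249) = 5.016 servings → $3.26.
chickpeas only: max(248/58, 1249/370) = 4.276 servings → $4.28.
bell pepper + banana: the both-tight solution has a negative serving — not a feasible corner.
bell pepper + almonds with both tight: 2.656 servings and 1.859 servings → $3.60.
bell pepper + chickpeas: intersection lies outside the first quadrant.
banana + almonds with both tight: 1.833 servings and 1.969 servings → $1.92.
banana + chickpeas: intersection lies outside the first quadrant.
almonds + chickpeas with both tight: 0.7155 servings and 2.894 servings → $3.36.
So the least-cost plan costs $1.92.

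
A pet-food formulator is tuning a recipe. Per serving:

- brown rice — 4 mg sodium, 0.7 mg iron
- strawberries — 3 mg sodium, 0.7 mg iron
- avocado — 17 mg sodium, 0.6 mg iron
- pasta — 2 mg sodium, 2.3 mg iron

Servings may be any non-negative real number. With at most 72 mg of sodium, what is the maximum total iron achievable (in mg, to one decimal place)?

Iron per mg sodium: pasta 1.15, strawberries 0.2333, brown rice 0.175, avocado 0.03529.
With no serving limits, spend the whole sodium allowance on pasta: 72 mg / 2 mg × 2.3 mg = 82.8 mg.

82.8 mg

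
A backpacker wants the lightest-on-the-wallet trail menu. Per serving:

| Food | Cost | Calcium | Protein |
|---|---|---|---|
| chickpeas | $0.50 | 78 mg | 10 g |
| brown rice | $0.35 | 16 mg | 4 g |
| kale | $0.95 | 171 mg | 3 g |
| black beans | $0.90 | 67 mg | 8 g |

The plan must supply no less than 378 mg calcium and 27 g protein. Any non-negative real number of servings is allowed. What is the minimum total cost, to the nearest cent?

$2.26

A basic optimal solution has at most two foods positive. Try each food alone and each pair with both targets met exactly.
chickpeas only: max(378/78, 27/10) = 4.846 servings → $2.42.
brown rice only: max(378/16, 27/4) = 23.62 servings → $8.27.
kale only: max(378/171, 27/3) = 9 servings → $8.55.
black beans only: max(378/67, 27/8) = 5.642 servings → $5.08.
chickpeas + brown rice: intersection lies outside the first quadrant.
chickpeas + kale with both tight: 2.36 servings and 1.134 servings → $2.26.
chickpeas + black beans: intersection lies outside the first quadrant.
brown rice + kale with both tight: 5.476 servings and 1.698 servings → $3.53.
brown rice + black beans: the both-tight solution has a negative serving — not a feasible corner.
kale + black beans with both tight: 1.041 servings and 2.985 servings → $3.68.
Cheapest feasible corner: $2.26.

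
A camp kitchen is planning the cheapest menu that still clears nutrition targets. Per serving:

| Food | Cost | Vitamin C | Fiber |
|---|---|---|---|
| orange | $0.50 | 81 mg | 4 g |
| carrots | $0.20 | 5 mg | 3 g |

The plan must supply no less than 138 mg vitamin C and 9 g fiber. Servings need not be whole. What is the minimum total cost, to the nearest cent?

$0.99

The cheapest plan sits at a corner of the feasible region — with two constraints it uses at most two foods.
orange only: max(138/81, 9/4) = 2.25 servings → $1.12.
carrots only: max(138/5, 9/3) = 27.6 servings → $5.52.
orange + carrots with both tight: 1.655 servings and 0.7937 servings → $0.99.
So the least-cost plan costs $0.99.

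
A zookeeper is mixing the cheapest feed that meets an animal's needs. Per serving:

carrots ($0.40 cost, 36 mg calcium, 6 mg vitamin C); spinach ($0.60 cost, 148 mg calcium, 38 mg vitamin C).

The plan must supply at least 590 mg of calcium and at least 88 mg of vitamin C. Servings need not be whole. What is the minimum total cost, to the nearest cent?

At the optimum either one food covers both requirements or two foods hit both targets exactly; no other combination can be cheaper.
carrots only: max(590/36, 88/6) = 16.39 servings → $6.56.
spinach only: max(590/148, 88/38) = 3.986 servings → $2.39.
carrots + spinach: the both-tight solution has a negative serving — not a feasible corner.
So the least-cost plan costs $2.39.

$2.39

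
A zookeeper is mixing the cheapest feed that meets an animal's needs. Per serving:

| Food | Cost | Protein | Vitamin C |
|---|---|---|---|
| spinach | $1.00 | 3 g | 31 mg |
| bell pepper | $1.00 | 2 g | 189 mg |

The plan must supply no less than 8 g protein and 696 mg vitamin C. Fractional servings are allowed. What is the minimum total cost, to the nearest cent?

Check every corner: each single food scaled to meet both minima, and each pair solved so both constraints bind.
spinach only: max(8/3, 696/31) = 22.45 servings → $22.45.
bell pepper only: max(8/2, 696/189) = 4 servings → $4.00.
spinach + bell pepper with both tight: 0.2376 servings and 3.644 servings → $3.88.
The minimum over all feasible corners is $3.88.

$3.88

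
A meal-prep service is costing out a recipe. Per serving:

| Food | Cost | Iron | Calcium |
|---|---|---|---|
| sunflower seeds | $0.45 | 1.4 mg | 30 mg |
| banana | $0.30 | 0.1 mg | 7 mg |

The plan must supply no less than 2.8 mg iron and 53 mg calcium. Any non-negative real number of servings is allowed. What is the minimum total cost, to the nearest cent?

For a min-cost LP with two ≥-constraints, a basic feasible solution has at most two positive variables.
sunflower seeds only: max(2.8/1.4, 53/30) = 2 servings → $0.90.
banana only: max(2.8/0.1, 53/7) = 28 servings → $8.40.
sunflower seeds + banana: the both-tight solution has a negative serving — not a feasible corner.
So the least-cost plan costs $0.90.

$0.90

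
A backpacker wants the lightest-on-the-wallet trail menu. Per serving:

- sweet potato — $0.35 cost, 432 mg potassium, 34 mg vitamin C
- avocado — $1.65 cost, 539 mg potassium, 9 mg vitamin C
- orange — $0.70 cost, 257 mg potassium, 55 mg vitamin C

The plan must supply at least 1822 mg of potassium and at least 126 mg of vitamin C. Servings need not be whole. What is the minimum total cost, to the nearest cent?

Minimising a linear cost over {potassium ≥ 1822, vitamin C ≥ 126, servings ≥ 0} — the optimum is at a vertex, using one or two foods.
sweet potato only: max(1822/432, 126/34) = 4.218 servings → $1.48.
avocado only: max(1822/539, 126/9) = 14 servings → $23.10.
orange only: max(1822/257, 126/55) = 7.089 servings → $4.96.
sweet potato + avocado with both tight: 3.568 servings and 0.5206 servings → $2.11.
sweet potato + orange: the both-tight solution has a negative serving — not a feasible corner.
avocado + orange with both tight: 2.482 servings and 1.885 servings → $5.41.
The minimum over all feasible corners is $1.48.

$1.48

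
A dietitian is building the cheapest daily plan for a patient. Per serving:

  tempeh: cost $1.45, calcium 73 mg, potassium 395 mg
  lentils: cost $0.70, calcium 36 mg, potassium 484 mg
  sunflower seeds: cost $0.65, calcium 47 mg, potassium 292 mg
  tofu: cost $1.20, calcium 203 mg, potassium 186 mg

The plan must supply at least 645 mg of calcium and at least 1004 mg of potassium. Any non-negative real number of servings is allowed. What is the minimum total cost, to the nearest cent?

tempeh only: max(645/73, 1004/395) = 8.836 servings → $12.81.
lentils only: max(645/36, 1004/484) = 17.92 servings → $12.54.
sunflower seeds only: max(645/47, 1004/292) = 13.72 servings → $8.92.
tofu only: max(645/203, 1004/186) = 5.398 servings → $6.48.
tempeh + lentils: intersection lies outside the first quadrant.
tempeh + sunflower seeds: intersection lies outside the first quadrant.
tempeh + tofu with both tight: 1.259 servings and 2.725 servings → $5.09.
lentils + sunflower seeds: intersection lies outside the first quadrant.
lentils + tofu with both tight: 0.9157 servings and 3.015 servings → $4.26.
sunflower seeds + tofu with both tight: 1.659 servings and 2.793 servings → $4.43.
The minimum over all feasible corners is $4.26.

$4.26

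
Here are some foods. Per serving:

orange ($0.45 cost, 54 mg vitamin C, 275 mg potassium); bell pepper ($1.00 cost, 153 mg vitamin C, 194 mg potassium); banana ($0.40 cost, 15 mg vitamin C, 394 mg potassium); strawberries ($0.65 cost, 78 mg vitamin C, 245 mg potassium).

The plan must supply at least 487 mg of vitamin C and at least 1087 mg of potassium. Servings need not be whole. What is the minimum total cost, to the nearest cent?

$3.40

orange only: max(487/54, 1087/275) = 9.019 servings → $4.06.
bell pepper only: max(487/153, 1087/194) = 5.603 servings → $5.60.
banana only: max(487/15, 1087/394) = 32.47 servings → $12.99.
strawberries only: max(487/78, 1087/245) = 6.244 servings → $4.06.
orange + bell pepper with both tight: 2.273 servings and 2.381 servings → $3.40.
orange + banana with both targets exact would need a negative amount; discard.
orange + strawberries: the both-tight solution has a negative serving — not a feasible corner.
bell pepper + banana with both tight: 3.06 servings and 1.252 servings → $3.56.
bell pepper + strawberries with both tight: 1.545 servings and 3.214 servings → $3.63.
banana + strawberries with both targets exact would need a negative amount; discard.
The minimum over all feasible corners is $3.40.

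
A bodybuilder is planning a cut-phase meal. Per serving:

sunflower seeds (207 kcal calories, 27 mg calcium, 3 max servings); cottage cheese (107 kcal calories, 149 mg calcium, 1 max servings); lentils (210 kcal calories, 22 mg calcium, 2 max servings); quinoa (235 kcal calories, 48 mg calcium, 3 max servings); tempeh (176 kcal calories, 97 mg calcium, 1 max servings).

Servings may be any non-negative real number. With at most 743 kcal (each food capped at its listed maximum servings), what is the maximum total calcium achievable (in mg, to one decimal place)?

Calcium per kcal: cottage cheese 1.393, tempeh 0.5511, quinoa 0.2043, sunflower seeds 0.1304, lentils 0.1048.
Take 1 serving of cottage cheese: uses 107 kcal, +149.0 mg calcium (running total 149.0 mg).
Take 1 serving of tempeh: uses 176 kcal, +97.0 mg calcium (running total 246.0 mg).
Take 1.957 servings of quinoa: uses 460 kcal, +94.0 mg calcium (running total 340.0 mg).
Greedy by best ratio exhausts the calories allowance optimally: 340.0 mg.

340.0 mg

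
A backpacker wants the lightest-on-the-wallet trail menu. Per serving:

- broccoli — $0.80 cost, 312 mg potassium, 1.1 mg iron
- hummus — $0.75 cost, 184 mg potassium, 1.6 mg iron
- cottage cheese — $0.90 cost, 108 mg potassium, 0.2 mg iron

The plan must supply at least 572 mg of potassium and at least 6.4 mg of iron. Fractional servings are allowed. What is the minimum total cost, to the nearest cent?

$3.00

For a min-cost LP with two ≥-constraints, a basic feasible solution has at most two positive variables.
broccoli only: max(572/312, 6.4/1.1) = 5.818 servings → $4.65.
hummus only: max(572/184, 6.4/1.6) = 4 servings → $3.00.
cottage cheese only: max(572/108, 6.4/0.2) = 32 servings → $28.80.
broccoli + hummus with both targets exact would need a negative amount; discard.
broccoli + cottage cheese: the both-tight solution has a negative serving — not a feasible corner.
hummus + cottage cheese: the both-tight solution has a negative serving — not a feasible corner.
The minimum over all feasible corners is $3.00.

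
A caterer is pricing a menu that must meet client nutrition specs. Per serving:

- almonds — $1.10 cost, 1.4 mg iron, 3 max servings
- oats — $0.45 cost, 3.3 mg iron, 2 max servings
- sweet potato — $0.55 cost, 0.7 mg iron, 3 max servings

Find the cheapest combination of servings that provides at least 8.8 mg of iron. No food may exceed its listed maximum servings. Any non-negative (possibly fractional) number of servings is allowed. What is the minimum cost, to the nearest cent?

$2.63

Cost per mg of iron: oats $0.1364, almonds $0.7857, sweet potato $0.7857.
Take 2 servings of oats: +6.6 mg iron for $0.90 (total $0.90, still need 2.2 mg).
Take 1.571 servings of almonds: +2.2 mg iron for $1.73 (total $2.63, still need 0.0 mg).
Filling from the cheapest source first is optimal under one linear minimum: $2.63.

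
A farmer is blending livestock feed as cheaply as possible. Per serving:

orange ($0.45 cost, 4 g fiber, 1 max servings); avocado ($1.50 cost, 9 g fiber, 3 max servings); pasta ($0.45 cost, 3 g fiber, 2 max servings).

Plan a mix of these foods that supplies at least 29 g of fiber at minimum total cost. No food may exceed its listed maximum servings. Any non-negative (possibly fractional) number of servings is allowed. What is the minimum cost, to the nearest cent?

$4.52

Cost per g of fiber: orange $0.1125, pasta $0.1500, avocado $0.1667.
Take 1 serving of orange: +4.0 g fiber for $0.45 (total $0.45, still need 25.0 g).
Take 2 servings of pasta: +6.0 g fiber for $0.90 (total $1.35, still need 19.0 g).
Take 2.111 servings of avocado: +19.0 g fiber for $3.17 (total $4.52, still need 0.0 g).
Filling from the cheapest source first is optimal under one linear minimum: $4.52.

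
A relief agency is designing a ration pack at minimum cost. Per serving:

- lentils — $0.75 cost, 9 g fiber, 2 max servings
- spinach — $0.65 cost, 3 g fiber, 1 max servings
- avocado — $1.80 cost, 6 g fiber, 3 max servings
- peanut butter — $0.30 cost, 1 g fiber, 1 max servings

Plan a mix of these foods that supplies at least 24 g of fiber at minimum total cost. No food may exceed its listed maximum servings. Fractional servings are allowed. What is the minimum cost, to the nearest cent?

$3.05

Cost per g of fiber: lentils $0.0833, spinach $0.2167, avocado $0.3000, peanut butter $0.3000.
Take 2 servings of lentils: +18.0 g fiber for $1.50 (total $1.50, still need 6.0 g).
Take 1 serving of spinach: +3.0 g fiber for $0.65 (total $2.15, still need 3.0 g).
Take 0.5 servings of avocado: +3.0 g fiber for $0.90 (total $3.05, still need 0.0 g).
Filling from the cheapest source first is optimal under one linear minimum: $3.05.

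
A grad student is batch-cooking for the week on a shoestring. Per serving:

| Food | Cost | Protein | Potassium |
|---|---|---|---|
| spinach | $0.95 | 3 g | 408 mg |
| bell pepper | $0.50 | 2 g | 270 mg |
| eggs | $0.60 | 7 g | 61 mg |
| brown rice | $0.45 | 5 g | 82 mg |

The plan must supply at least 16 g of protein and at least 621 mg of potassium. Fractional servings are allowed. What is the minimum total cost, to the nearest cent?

An LP optimum is at a vertex; with two nutrient constraints at most two foods are used. Check each candidate.
spinach only: max(16/3, 621/408) = 5.333 servings → $5.07.
bell pepper only: max(16/2, 621/270) = 8 servings → $4.00.
eggs only: max(16/7, 621/61) = 10.18 servings → $6.11.
brown rice only: max(16/5, 621/82) = 7.573 servings → $3.41.
spinach + bell pepper: the both-tight solution has a negative serving — not a feasible corner.
spinach + eggs with both tight: 1.261 servings and 1.745 servings → $2.25.
spinach + brown rice with both tight: 0.9994 servings and 2.6 servings → $2.12.
bell pepper + eggs with both tight: 1.907 servings and 1.741 servings → $2.00.
bell pepper + brown rice with both tight: 1.512 servings and 2.595 servings → $1.92.
eggs + brown rice with both targets exact would need a negative amount; discard.
So the least-cost plan costs $1.92.

$1.92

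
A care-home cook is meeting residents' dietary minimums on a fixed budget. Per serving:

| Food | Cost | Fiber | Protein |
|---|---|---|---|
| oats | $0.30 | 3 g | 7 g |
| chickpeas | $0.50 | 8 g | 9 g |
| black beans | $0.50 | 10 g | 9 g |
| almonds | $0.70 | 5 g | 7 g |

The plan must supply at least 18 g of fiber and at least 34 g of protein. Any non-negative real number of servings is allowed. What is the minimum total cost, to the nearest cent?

$1.52

At the optimum either one food covers both requirements or two foods hit both targets exactly; no other combination can be cheaper.
oats only: max(18/3, 34/7) = 6 servings → $1.80.
chickpeas only: max(18/8, 34/9) = 3.778 servings → $1.89.
black beans only: max(18/10, 34/9) = 3.778 servings → $1.89.
almonds only: max(18/5, 34/7) = 4.857 servings → $3.40.
oats + chickpeas with both tight: 3.793 servings and 0.8276 servings → $1.55.
oats + black beans with both tight: 4.14 servings and 0.5581 servings → $1.52.
oats + almonds with both tight: 3.143 servings and 1.714 servings → $2.14.
chickpeas + black beans with both targets exact would need a negative amount; discard.
chickpeas + almonds: intersection lies outside the first quadrant.
black beans + almonds: intersection lies outside the first quadrant.
So the least-cost plan costs $1.52.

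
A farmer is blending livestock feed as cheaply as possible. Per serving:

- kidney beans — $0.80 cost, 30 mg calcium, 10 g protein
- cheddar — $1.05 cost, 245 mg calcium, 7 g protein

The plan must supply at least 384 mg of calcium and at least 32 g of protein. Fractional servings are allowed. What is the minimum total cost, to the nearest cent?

Check every corner: each single food scaled to meet both minima, and each pair solved so both constraints bind.
kidney beans only: max(384/30, 32/10) = 12.8 servings → $10.24.
cheddar only: max(384/245, 32/7) = 4.571 servings → $4.80.
kidney beans + cheddar with both tight: 2.3 servings and 1.286 servings → $3.19.
The minimum over all feasible corners is $3.19.

$3.19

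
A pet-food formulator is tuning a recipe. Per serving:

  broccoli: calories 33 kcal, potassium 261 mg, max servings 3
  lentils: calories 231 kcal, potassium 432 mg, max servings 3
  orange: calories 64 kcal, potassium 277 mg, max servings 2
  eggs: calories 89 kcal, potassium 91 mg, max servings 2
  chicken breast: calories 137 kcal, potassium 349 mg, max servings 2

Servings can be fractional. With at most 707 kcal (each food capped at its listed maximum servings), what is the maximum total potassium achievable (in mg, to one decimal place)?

2420.2 mg

Potassium per kcal: broccoli 7.909, orange 4.328, chicken breast 2.547, lentils 1.87, eggs 1.022.
Take 3 servings of broccoli: uses 99 kcal, +783.0 mg potassium (running total 783.0 mg).
Take 2 servings of orange: uses 128 kcal, +554.0 mg potassium (running total 1337.0 mg).
Take 2 servings of chicken breast: uses 274 kcal, +698.0 mg potassium (running total 2035.0 mg).
Take 0.8918 servings of lentils: uses 206 kcal, +385.2 mg potassium (running total 2420.2 mg).
Filling greedily by potassium-per-kcal is optimal for one linear limit, giving 2420.2 mg.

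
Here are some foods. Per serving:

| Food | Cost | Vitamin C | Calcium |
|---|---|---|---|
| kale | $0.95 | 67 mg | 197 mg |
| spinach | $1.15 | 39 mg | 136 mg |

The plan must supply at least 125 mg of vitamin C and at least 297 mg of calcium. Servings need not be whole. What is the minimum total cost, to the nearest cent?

$1.77

kale only: max(125/67, 297/197) = 1.866 servings → $1.77.
spinach only: max(125/39, 297/136) = 3.205 servings → $3.69.
kale + spinach with both targets exact would need a negative amount; discard.
So the least-cost plan costs $1.77.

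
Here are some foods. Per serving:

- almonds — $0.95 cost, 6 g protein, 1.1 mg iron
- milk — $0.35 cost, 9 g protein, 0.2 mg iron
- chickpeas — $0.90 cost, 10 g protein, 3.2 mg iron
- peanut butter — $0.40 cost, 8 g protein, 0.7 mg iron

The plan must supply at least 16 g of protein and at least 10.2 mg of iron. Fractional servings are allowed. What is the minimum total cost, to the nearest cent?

Two binding constraints pin down two serving amounts, so the optimal mix uses at most two foods. The candidates are each food alone (scaled to the tighter of protein/iron) and each pair with both constraints tight.
almonds only: max(16/6, 10.2/1.1) = 9.273 servings → $8.81.
milk only: max(16/9, 10.2/0.2) = 51 servings → $17.85.
chickpeas only: max(16/10, 10.2/3.2) = 3.188 servings → $2.87.
peanut butter only: max(16/8, 10.2/0.7) = 14.57 servings → $5.83.
almonds + milk with both targets exact would need a negative amount; discard.
almonds + chickpeas with both targets exact would need a negative amount; discard.
almonds + peanut butter with both targets exact would need a negative amount; discard.
milk + chickpeas with both targets exact would need a negative amount; discard.
milk + peanut butter with both targets exact would need a negative amount; discard.
chickpeas + peanut butter with both targets exact would need a negative amount; discard.
Cheapest feasible corner: $2.87.

$2.87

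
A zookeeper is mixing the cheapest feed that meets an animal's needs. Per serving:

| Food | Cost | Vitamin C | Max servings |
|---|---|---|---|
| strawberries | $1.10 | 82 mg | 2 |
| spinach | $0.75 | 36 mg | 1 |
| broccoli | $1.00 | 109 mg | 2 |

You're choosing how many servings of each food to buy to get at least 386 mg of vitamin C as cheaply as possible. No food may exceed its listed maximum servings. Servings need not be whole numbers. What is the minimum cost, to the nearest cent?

Cost per mg of vitamin C: broccoli $0.0092, strawberries $0.0134, spinach $0.0208.
Take 2 servings of broccoli: +218.0 mg vitamin C for $2.00 (total $2.00, still need 168.0 mg).
Take 2 servings of strawberries: +164.0 mg vitamin C for $2.20 (total $4.20, still need 4.0 mg).
Take 0.1111 servings of spinach: +4.0 mg vitamin C for $0.08 (total $4.28, still need 0.0 mg).
Filling from the cheapest source first is optimal under one linear minimum: $4.28.

$4.28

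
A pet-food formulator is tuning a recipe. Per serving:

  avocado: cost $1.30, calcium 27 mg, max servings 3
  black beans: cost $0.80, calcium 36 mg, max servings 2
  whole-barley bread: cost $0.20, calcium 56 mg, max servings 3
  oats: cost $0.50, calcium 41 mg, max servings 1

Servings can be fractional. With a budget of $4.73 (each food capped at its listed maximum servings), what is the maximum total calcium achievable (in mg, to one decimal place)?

Calcium per dollar: whole-barley bread 280, oats 82, black beans 45, avocado 20.77.
Take 3 servings of whole-barley bread: spends $0.60, +168.0 mg calcium (running total 168.0 mg).
Take 1 serving of oats: spends $0.50, +41.0 mg calcium (running total 209.0 mg).
Take 2 servings of black beans: spends $1.60, +72.0 mg calcium (running total 281.0 mg).
Take 1.562 servings of avocado: spends $2.03, +42.2 mg calcium (running total 323.2 mg).
Filling greedily by calcium-per-dollar is optimal for one linear limit, giving 323.2 mg.

323.2 mg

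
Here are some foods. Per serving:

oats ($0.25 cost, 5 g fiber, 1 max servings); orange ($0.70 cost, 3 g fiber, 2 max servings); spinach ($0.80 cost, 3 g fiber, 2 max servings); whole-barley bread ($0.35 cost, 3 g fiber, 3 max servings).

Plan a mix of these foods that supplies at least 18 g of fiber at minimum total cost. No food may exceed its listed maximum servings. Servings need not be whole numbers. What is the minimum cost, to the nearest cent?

Cost per g of fiber: oats $0.0500, whole-barley bread $0.1167, orange $0.2333, spinach $0.2667.
Take 1 serving of oats: +5.0 g fiber for $0.25 (total $0.25, still need 13.0 g).
Take 3 servings of whole-barley bread: +9.0 g fiber for $1.05 (total $1.30, still need 4.0 g).
Take 1.333 servings of orange: +4.0 g fiber for $0.93 (total $2.23, still need 0.0 g).
Filling from the cheapest source first is optimal under one linear minimum: $2.23.

$2.23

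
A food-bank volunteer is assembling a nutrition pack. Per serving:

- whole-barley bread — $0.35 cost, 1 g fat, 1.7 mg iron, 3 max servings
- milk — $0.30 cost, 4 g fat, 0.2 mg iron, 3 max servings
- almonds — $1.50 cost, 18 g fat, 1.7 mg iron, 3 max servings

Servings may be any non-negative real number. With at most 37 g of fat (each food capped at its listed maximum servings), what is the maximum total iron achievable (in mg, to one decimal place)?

Iron per g fat: whole-barley bread 1.7, almonds 0.09444, milk 0.05.
Take 3 servings of whole-barley bread: uses 3 g fat, +5.1 mg iron (running total 5.1 mg).
Take 1.889 servings of almonds: uses 34 g fat, +3.2 mg iron (running total 8.3 mg).
Greedy by best ratio exhausts the fat allowance optimally: 8.3 mg.

8.3 mg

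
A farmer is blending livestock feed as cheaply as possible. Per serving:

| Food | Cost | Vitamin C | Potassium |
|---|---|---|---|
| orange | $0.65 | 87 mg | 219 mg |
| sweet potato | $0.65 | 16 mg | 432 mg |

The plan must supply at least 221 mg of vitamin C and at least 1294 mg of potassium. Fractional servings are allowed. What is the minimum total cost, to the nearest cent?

$2.65

For a min-cost LP with two ≥-constraints, a basic feasible solution has at most two positive variables.
orange only: max(221/87, 1294/219) = 5.909 servings → $3.84.
sweet potato only: max(221/16, 1294/432) = 13.81 servings → $8.98.
orange + sweet potato with both tight: 2.194 servings and 1.883 servings → $2.65.
Cheapest feasible corner: $2.65.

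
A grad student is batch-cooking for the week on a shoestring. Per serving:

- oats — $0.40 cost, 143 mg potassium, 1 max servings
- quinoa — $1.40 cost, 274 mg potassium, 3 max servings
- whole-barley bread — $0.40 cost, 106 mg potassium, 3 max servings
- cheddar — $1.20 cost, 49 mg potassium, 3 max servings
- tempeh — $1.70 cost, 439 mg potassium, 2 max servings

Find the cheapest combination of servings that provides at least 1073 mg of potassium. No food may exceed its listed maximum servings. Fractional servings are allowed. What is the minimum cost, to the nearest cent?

Cost per mg of potassium: oats $0.0028, whole-barley bread $0.0038, tempeh $0.0039, quinoa $0.0051, cheddar $0.0245.
Take 1 serving of oats: +143.0 mg potassium for $0.40 (total $0.40, still need 930.0 mg).
Take 3 servings of whole-barley bread: +318.0 mg potassium for $1.20 (total $1.60, still need 612.0 mg).
Take 1.394 servings of tempeh: +612.0 mg potassium for $2.37 (total $3.97, still need 0.0 mg).
Filling from the cheapest source first is optimal under one linear minimum: $3.97.

$3.97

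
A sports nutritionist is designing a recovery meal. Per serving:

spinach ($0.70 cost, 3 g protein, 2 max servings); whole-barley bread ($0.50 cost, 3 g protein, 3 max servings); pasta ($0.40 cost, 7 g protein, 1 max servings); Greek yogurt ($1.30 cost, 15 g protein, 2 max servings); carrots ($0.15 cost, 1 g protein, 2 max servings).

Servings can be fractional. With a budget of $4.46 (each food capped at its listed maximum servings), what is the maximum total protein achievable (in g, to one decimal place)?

Protein per dollar: pasta 17.5, Greek yogurt 11.54, carrots 6.667, whole-barley bread 6, spinach 4.286.
Take 1 serving of pasta: spends $0.40, +7.0 g protein (running total 7.0 g).
Take 2 servings of Greek yogurt: spends $2.60, +30.0 g protein (running total 37.0 g).
Take 2 servings of carrots: spends $0.30, +2.0 g protein (running total 39.0 g).
Take 2.32 servings of whole-barley bread: spends $1.16, +7.0 g protein (running total 46.0 g).
Greedy by best ratio exhausts the cost allowance optimally: 46.0 g.

46.0 g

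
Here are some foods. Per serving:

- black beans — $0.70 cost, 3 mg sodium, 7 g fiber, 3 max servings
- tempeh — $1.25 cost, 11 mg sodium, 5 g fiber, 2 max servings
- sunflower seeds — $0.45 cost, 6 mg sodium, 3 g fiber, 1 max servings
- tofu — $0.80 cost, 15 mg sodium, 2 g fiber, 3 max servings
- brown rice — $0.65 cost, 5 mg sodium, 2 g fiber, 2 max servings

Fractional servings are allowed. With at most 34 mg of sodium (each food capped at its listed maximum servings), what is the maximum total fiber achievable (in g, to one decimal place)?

Fiber per mg sodium: black beans 2.333, sunflower seeds 0.5, tempeh 0.4545, brown rice 0.4, tofu 0.1333.
Take 3 servings of black beans: uses 9 mg sodium, +21.0 g fiber (running total 21.0 g).
Take 1 serving of sunflower seeds: uses 6 mg sodium, +3.0 g fiber (running total 24.0 g).
Take 1.727 servings of tempeh: uses 19 mg sodium, +8.6 g fiber (running total 32.6 g).
Filling greedily by fiber-per-mg sodium is optimal for one linear limit, giving 32.6 g.

32.6 g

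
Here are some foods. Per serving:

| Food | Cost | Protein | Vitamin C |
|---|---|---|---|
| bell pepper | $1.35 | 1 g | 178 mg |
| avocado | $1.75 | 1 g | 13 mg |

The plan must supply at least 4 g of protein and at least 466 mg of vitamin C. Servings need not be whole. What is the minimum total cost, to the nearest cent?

$5.40

The cheapest plan sits at a corner of the feasible region — with two constraints it uses at most two foods.
bell pepper only: max(4/1, 466/178) = 4 servings → $5.40.
avocado only: max(4/1, 466/13) = 35.85 servings → $62.73.
bell pepper + avocado with both tight: 2.509 servings and 1.491 servings → $6.00.
Cheapest feasible corner: $5.40.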